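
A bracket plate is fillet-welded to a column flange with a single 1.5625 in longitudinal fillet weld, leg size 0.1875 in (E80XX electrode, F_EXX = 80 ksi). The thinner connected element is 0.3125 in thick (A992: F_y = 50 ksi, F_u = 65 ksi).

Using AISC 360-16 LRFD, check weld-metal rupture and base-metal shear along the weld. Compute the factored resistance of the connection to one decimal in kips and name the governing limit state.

Weld metal: throat = 0.707×0.1875 = 0.13256 in, L = 1.5625 in. φR_n = 0.75 × 0.6 × 80 × 0.13256 × 1.5625 = 7.5 kips.
Base metal shear (0.3125 in plate): yield φR_n = 1.0×0.6×50×0.3125×1.5625 = 14.6 kips; rupture φR_n = 0.75×0.6×65×0.3125×1.5625 = 14.3 kips; take 14.3 kips (rupture).
Governing: min(7.5, 14.3) = 7.5 kips → weld metal.

7.5 kips (weld metal governs)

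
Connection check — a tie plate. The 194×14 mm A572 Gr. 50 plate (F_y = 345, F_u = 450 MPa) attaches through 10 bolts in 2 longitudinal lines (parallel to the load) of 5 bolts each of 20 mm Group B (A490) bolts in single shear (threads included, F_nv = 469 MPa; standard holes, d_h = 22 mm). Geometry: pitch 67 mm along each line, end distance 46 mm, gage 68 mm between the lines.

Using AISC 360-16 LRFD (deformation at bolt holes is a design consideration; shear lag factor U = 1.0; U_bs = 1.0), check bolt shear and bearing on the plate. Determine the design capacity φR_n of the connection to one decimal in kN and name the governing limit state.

Bolt shear: A_b = π(20)²/4 = 314.16 mm². φR_n = 0.75 × 469 × 314.16 × 10 × 1 = 1105.1 kN.
Bearing (14 mm plate, F_u = 450 MPa): end bolts L_c = 46 − 22/2 = 35, R_n = min(1.2×35×14×450, 2.4×20×14×450) = 264.6 kN/bolt; interior L_c = 67 − 22 = 45, R_n = 302.4 kN/bolt. φR_n = 0.75 × (2×264.6 + 8×302.4) = 2211.3 kN.
Governing: min(1105.1, 2211.3) = 1105.1 kN → bolt shear.

1105.1 kN (bolt shear governs)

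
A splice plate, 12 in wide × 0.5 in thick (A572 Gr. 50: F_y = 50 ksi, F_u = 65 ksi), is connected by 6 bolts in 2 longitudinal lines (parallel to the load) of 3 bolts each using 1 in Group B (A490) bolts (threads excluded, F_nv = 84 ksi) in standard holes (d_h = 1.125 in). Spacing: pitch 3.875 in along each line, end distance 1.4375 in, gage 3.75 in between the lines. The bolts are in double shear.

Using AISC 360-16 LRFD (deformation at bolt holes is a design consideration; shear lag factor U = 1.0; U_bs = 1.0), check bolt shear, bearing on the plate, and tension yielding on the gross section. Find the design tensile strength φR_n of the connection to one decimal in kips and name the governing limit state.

270.0 kips (gross-section yield governs)

Bolt shear: A_b = π(1)²/4 = 0.7854 in². φR_n = 0.75 × 84 × 0.7854 × 6 × 2 = 593.8 kips.
Bearing (0.5 in plate, F_u = 65 ksi): end bolts L_c = 1.4375 − 1.125/2 = 0.875, R_n = min(1.2×0.875×0.5×65, 2.4×1×0.5×65) = 34.125 kips/bolt; interior L_c = 3.875 − 1.125 = 2.75, R_n = 78 kips/bolt. φR_n = 0.75 × (2×34.125 + 4×78) = 285.2 kips.
Tension yield (gross): A_g = 12×0.5 = 6 in². φR_n = 0.90 × 50 × 6 = 270.0 kips.
Governing: min(593.8, 285.2, 270.0) = 270.0 kips → gross-section yield.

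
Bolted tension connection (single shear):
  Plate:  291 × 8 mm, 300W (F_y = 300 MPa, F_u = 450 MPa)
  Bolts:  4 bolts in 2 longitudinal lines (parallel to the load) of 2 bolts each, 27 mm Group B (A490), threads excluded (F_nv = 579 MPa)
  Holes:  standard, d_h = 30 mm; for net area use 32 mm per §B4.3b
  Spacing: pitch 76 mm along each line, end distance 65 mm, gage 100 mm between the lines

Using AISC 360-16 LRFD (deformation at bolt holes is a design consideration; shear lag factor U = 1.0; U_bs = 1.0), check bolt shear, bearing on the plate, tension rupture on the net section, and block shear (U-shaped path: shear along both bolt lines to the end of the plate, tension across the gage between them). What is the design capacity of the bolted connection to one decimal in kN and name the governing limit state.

484.9 kN (block shear governs)

Bolt shear: A_b = π(27)²/4 = 572.56 mm². φR_n = 0.75 × 579 × 572.56 × 4 × 1 = 994.5 kN.
Bearing (8 mm plate, F_u = 450 MPa): end bolts L_c = 65 − 30/2 = 50, R_n = min(1.2×50×8×450, 2.4×27×8×450) = 216 kN/bolt; interior L_c = 76 − 30 = 46, R_n = 198.72 kN/bolt. φR_n = 0.75 × (2×216 + 2×198.72) = 622.1 kN.
Tension rupture (net): A_n = (291 − 2×32)×8 = 1816 mm² (U = 1.0, A_e = A_n). φR_n = 0.75 × 450 × 1816 = 612.9 kN.
Block shear: shear path 2×[65+1×76] = 2×141 mm, A_gv = 2256, A_nv = 2×(141 − 1.5×32)×8 = 1488 mm²; tension across gage: (100 − 1×32)×8 = 544 mm². R_n = min(0.6×450×1488, 0.6×300×2256) + 1.0×450×544 = min(401.76, 406.08) + 244.8 = 646.56 kN. φR_n = 0.75 × 646.56 = 484.9 kN.
Governing: min(994.5, 622.1, 612.9, 484.9) = 484.9 kN → block shear.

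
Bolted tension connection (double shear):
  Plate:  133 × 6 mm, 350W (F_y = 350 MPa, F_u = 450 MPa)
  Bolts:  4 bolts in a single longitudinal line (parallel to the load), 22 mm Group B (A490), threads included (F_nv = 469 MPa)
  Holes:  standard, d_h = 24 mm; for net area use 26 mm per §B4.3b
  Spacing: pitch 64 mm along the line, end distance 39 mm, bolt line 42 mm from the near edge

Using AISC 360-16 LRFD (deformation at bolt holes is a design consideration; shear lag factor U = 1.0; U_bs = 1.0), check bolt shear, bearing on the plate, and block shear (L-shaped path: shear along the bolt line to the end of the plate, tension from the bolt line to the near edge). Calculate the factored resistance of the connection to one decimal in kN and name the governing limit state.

228.8 kN (block shear governs)

Bolt shear: A_b = π(22)²/4 = 380.13 mm². φR_n = 0.75 × 469 × 380.13 × 4 × 2 = 1069.7 kN.
Bearing (6 mm plate, F_u = 450 MPa): end bolts L_c = 39 − 24/2 = 27, R_n = min(1.2×27×6×450, 2.4×22×6×450) = 87.48 kN/bolt; interior L_c = 64 − 24 = 40, R_n = 129.6 kN/bolt. φR_n = 0.75 × (1×87.48 + 3×129.6) = 357.2 kN.
Block shear: shear path 1×[39+3×64] = 1×231 mm, A_gv = 1386, A_nv = 1×(231 − 3.5×26)×6 = 840 mm²; tension to near edge: (42 − 0.5×26)×6 = 174 mm². R_n = min(0.6×450×840, 0.6×350×1386) + 1.0×450×174 = min(226.8, 291.06) + 78.3 = 305.1 kN. φR_n = 0.75 × 305.1 = 228.8 kN.
Governing: min(1069.7, 357.2, 228.8) = 228.8 kN → block shear.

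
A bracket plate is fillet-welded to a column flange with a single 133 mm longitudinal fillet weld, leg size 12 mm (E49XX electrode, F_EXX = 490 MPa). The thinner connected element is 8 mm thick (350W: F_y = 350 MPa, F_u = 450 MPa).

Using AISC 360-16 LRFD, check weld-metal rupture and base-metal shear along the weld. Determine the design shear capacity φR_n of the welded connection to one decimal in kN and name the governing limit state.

Weld metal: throat = 0.707×12 = 8.484 mm, L = 133 mm. φR_n = 0.75 × 0.6 × 490 × 8.484 × 133 = 248.8 kN.
Base metal shear (8 mm plate): yield φR_n = 1.0×0.6×350×8×133 = 223.4 kN; rupture φR_n = 0.75×0.6×450×8×133 = 215.5 kN; take 215.5 kN (rupture).
Governing: min(248.8, 215.5) = 215.5 kN → base-metal shear.

215.5 kN (base-metal shear governs)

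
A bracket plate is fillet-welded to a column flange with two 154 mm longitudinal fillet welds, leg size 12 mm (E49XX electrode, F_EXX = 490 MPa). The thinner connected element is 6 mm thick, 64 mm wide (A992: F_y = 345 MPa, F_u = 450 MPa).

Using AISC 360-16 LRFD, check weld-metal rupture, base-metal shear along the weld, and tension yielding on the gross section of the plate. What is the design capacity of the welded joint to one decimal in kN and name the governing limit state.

Weld metal: throat = 0.707×12 = 8.484 mm, L = 2×154 = 308 mm. φR_n = 0.75 × 0.6 × 490 × 8.484 × 308 = 576.2 kN.
Base metal shear (6 mm plate): yield φR_n = 1.0×0.6×345×6×308 = 382.5 kN; rupture φR_n = 0.75×0.6×450×6×308 = 374.2 kN; take 374.2 kN (rupture).
Tension yield (gross): A_g = 64×6 = 384 mm². φR_n = 0.90 × 345 × 384 = 119.2 kN.
Governing: min(576.2, 374.2, 119.2) = 119.2 kN → gross-section yield.

119.2 kN (gross-section yield governs)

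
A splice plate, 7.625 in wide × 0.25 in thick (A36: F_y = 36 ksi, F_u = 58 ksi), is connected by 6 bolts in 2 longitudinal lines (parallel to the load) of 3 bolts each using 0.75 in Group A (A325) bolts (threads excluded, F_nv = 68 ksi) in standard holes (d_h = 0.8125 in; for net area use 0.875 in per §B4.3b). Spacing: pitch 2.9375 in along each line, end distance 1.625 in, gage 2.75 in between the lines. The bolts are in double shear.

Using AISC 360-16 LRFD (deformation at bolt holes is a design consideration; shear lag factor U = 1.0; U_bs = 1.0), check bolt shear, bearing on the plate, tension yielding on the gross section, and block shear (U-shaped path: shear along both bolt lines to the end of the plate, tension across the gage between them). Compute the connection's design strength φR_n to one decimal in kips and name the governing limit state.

Bolt shear: A_b = π(0.75)²/4 = 0.44179 in². φR_n = 0.75 × 68 × 0.44179 × 6 × 2 = 270.4 kips.
Bearing (0.25 in plate, F_u = 58 ksi): end bolts L_c = 1.625 − 0.8125/2 = 1.21875, R_n = min(1.2×1.21875×0.25×58, 2.4×0.75×0.25×58) = 21.206 kips/bolt; interior L_c = 2.9375 − 0.8125 = 2.125, R_n = 26.1 kips/bolt. φR_n = 0.75 × (2×21.206 + 4×26.1) = 110.1 kips.
Tension yield (gross): A_g = 7.625×0.25 = 1.9063 in². φR_n = 0.90 × 36 × 1.9063 = 61.8 kips.
Block shear: shear path 2×[1.625+2×2.9375] = 2×7.5 in, A_gv = 3.75, A_nv = 2×(7.5 − 2.5×0.875)×0.25 = 2.6563 in²; tension across gage: (2.75 − 1×0.875)×0.25 = 0.46875 in². R_n = min(0.6×58×2.6563, 0.6×36×3.75) + 1.0×58×0.46875 = min(92.439, 81) + 27.188 = 108.19 kips. φR_n = 0.75 × 108.19 = 81.1 kips.
Governing: min(270.4, 110.1, 61.8, 81.1) = 61.8 kips → gross-section yield.

61.8 kips (gross-section yield governs)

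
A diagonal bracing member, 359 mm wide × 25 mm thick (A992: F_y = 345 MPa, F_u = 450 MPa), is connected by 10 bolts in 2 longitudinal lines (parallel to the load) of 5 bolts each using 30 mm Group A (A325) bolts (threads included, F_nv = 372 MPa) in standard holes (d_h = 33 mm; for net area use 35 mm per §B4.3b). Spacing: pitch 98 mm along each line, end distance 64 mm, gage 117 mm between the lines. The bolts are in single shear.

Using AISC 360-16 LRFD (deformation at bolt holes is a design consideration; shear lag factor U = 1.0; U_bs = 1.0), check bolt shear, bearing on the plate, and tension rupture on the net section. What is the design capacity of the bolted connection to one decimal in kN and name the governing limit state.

1972.1 kN (bolt shear governs)

Bolt shear: A_b = π(30)²/4 = 706.86 mm². φR_n = 0.75 × 372 × 706.86 × 10 × 1 = 1972.1 kN.
Bearing (25 mm plate, F_u = 450 MPa): end bolts L_c = 64 − 33/2 = 47.5, R_n = min(1.2×47.5×25×450, 2.4×30×25×450) = 641.25 kN/bolt; interior L_c = 98 − 33 = 65, R_n = 810 kN/bolt. φR_n = 0.75 × (2×641.25 + 8×810) = 5821.9 kN.
Tension rupture (net): A_n = (359 − 2×35)×25 = 7225 mm² (U = 1.0, A_e = A_n). φR_n = 0.75 × 450 × 7225 = 2438.4 kN.
Governing: min(1972.1, 5821.9, 2438.4) = 1972.1 kN → bolt shear.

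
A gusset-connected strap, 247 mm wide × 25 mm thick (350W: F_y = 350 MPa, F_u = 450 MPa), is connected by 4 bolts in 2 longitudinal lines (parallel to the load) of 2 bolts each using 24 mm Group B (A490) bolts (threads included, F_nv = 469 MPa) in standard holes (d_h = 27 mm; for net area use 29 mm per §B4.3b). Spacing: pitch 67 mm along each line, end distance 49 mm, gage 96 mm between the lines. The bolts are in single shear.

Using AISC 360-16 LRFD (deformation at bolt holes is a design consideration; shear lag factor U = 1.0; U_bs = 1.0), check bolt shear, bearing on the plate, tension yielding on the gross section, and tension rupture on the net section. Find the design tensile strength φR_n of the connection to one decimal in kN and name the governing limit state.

Bolt shear: A_b = π(24)²/4 = 452.39 mm². φR_n = 0.75 × 469 × 452.39 × 4 × 1 = 636.5 kN.
Bearing (25 mm plate, F_u = 450 MPa): end bolts L_c = 49 − 27/2 = 35.5, R_n = min(1.2×35.5×25×450, 2.4×24×25×450) = 479.25 kN/bolt; interior L_c = 67 − 27 = 40, R_n = 540 kN/bolt. φR_n = 0.75 × (2×479.25 + 2×540) = 1528.9 kN.
Tension yield (gross): A_g = 247×25 = 6175 mm². φR_n = 0.90 × 350 × 6175 = 1945.1 kN.
Tension rupture (net): A_n = (247 − 2×29)×25 = 4725 mm² (U = 1.0, A_e = A_n). φR_n = 0.75 × 450 × 4725 = 1594.7 kN.
Governing: min(636.5, 1528.9, 1945.1, 1594.7) = 636.5 kN → bolt shear.

636.5 kN (bolt shear governs)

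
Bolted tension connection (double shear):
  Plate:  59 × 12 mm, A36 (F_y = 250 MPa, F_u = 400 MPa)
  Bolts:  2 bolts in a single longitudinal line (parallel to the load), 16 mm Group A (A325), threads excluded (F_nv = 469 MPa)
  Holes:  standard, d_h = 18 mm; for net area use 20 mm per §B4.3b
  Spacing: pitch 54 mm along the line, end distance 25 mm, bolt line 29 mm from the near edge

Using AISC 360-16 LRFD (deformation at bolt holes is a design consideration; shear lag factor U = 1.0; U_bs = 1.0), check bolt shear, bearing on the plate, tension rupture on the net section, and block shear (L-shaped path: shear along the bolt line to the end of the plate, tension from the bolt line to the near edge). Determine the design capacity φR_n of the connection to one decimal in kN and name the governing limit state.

Bolt shear: A_b = π(16)²/4 = 201.06 mm². φR_n = 0.75 × 469 × 201.06 × 2 × 2 = 282.9 kN.
Bearing (12 mm plate, F_u = 400 MPa): end bolts L_c = 25 − 18/2 = 16, R_n = min(1.2×16×12×400, 2.4×16×12×400) = 92.16 kN/bolt; interior L_c = 54 − 18 = 36, R_n = 184.32 kN/bolt. φR_n = 0.75 × (1×92.16 + 1×184.32) = 207.4 kN.
Tension rupture (net): A_n = (59 − 1×20)×12 = 468 mm² (U = 1.0, A_e = A_n). φR_n = 0.75 × 400 × 468 = 140.4 kN.
Block shear: shear path 1×[25+1×54] = 1×79 mm, A_gv = 948, A_nv = 1×(79 − 1.5×20)×12 = 588 mm²; tension to near edge: (29 − 0.5×20)×12 = 228 mm². R_n = min(0.6×400×588, 0.6×250×948) + 1.0×400×228 = min(141.12, 142.2) + 91.2 = 232.32 kN. φR_n = 0.75 × 232.32 = 174.2 kN.
Governing: min(282.9, 207.4, 140.4, 174.2) = 140.4 kN → net-section rupture.

140.4 kN (net-section rupture governs)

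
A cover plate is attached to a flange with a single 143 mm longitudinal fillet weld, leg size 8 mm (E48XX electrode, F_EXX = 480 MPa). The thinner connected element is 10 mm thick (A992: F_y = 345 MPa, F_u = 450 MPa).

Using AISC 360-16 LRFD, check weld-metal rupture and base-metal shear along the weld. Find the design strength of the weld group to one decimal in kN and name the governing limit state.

174.7 kN (weld metal governs)

Weld metal: throat = 0.707×8 = 5.656 mm, L = 143 mm. φR_n = 0.75 × 0.6 × 480 × 5.656 × 143 = 174.7 kN.
Base metal shear (10 mm plate): yield φR_n = 1.0×0.6×345×10×143 = 296.0 kN; rupture φR_n = 0.75×0.6×450×10×143 = 289.6 kN; take 289.6 kN (rupture).
Governing: min(174.7, 289.6) = 174.7 kN → weld metal.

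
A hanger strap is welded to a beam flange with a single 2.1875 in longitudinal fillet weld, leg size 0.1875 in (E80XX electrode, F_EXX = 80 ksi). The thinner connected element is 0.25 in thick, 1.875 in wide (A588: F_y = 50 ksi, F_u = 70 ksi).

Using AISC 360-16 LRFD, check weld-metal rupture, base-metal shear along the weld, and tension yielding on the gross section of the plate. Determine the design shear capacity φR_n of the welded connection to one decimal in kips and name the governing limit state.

10.4 kips (weld metal governs)

Weld metal: throat = 0.707×0.1875 = 0.13256 in, L = 2.1875 in. φR_n = 0.75 × 0.6 × 80 × 0.13256 × 2.1875 = 10.4 kips.
Base metal shear (0.25 in plate): yield φR_n = 1.0×0.6×50×0.25×2.1875 = 16.4 kips; rupture φR_n = 0.75×0.6×70×0.25×2.1875 = 17.2 kips; take 16.4 kips (yield).
Tension yield (gross): A_g = 1.875×0.25 = 0.46875 in². φR_n = 0.90 × 50 × 0.46875 = 21.1 kips.
Governing: min(10.4, 16.4, 21.1) = 10.4 kips → weld metal.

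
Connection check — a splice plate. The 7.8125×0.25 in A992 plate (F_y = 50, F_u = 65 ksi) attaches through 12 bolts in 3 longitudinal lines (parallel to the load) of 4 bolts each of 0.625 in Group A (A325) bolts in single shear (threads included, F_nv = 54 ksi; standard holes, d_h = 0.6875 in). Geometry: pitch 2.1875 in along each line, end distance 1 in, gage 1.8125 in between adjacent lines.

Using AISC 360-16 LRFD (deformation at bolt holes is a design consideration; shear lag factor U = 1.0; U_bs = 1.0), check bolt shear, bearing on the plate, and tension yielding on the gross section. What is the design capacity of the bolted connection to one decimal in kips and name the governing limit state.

Bolt shear: A_b = π(0.625)²/4 = 0.3068 in². φR_n = 0.75 × 54 × 0.3068 × 12 × 1 = 149.1 kips.
Bearing (0.25 in plate, F_u = 65 ksi): end bolts L_c = 1 − 0.6875/2 = 0.65625, R_n = min(1.2×0.65625×0.25×65, 2.4×0.625×0.25×65) = 12.797 kips/bolt; interior L_c = 2.1875 − 0.6875 = 1.5, R_n = 24.375 kips/bolt. φR_n = 0.75 × (3×12.797 + 9×24.375) = 193.3 kips.
Tension yield (gross): A_g = 7.8125×0.25 = 1.9531 in². φR_n = 0.90 × 50 × 1.9531 = 87.9 kips.
Governing: min(149.1, 193.3, 87.9) = 87.9 kips → gross-section yield.

87.9 kips (gross-section yield governs)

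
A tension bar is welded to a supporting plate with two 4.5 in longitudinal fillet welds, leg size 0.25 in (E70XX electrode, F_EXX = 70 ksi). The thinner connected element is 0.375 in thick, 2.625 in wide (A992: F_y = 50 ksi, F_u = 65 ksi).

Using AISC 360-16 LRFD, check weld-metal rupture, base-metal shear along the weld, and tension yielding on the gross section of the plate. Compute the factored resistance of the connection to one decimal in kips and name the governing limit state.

44.3 kips (gross-section yield governs)

Weld metal: throat = 0.707×0.25 = 0.17675 in, L = 2×4.5 = 9 in. φR_n = 0.75 × 0.6 × 70 × 0.17675 × 9 = 50.1 kips.
Base metal shear (0.375 in plate): yield φR_n = 1.0×0.6×50×0.375×9 = 101.3 kips; rupture φR_n = 0.75×0.6×65×0.375×9 = 98.7 kips; take 98.7 kips (rupture).
Tension yield (gross): A_g = 2.625×0.375 = 0.98438 in². φR_n = 0.90 × 50 × 0.98438 = 44.3 kips.
Governing: min(50.1, 98.7, 44.3) = 44.3 kips → gross-section yield.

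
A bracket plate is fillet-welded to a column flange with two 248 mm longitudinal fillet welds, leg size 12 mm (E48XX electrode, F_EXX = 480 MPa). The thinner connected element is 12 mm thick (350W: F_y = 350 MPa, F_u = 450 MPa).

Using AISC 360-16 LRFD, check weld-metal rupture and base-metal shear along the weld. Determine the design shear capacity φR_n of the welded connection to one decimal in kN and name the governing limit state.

908.9 kN (weld metal governs)

Weld metal: throat = 0.707×12 = 8.484 mm, L = 2×248 = 496 mm. φR_n = 0.75 × 0.6 × 480 × 8.484 × 496 = 908.9 kN.
Base metal shear (12 mm plate): yield φR_n = 1.0×0.6×350×12×496 = 1249.9 kN; rupture φR_n = 0.75×0.6×450×12×496 = 1205.3 kN; take 1205.3 kN (rupture).
Governing: min(908.9, 1205.3) = 908.9 kN → weld metal.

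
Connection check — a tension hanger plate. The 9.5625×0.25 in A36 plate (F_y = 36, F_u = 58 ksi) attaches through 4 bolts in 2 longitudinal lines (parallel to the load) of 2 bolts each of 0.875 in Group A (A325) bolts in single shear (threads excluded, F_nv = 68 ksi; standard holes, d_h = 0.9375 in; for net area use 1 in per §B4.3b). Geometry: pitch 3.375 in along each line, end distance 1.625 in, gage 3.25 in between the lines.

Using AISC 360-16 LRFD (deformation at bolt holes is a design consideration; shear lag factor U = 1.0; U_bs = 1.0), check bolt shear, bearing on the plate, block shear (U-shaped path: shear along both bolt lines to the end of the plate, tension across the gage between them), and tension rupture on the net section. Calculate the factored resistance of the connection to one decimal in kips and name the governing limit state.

Bolt shear: A_b = π(0.875)²/4 = 0.60132 in². φR_n = 0.75 × 68 × 0.60132 × 4 × 1 = 122.7 kips.
Bearing (0.25 in plate, F_u = 58 ksi): end bolts L_c = 1.625 − 0.9375/2 = 1.15625, R_n = min(1.2×1.15625×0.25×58, 2.4×0.875×0.25×58) = 20.119 kips/bolt; interior L_c = 3.375 − 0.9375 = 2.4375, R_n = 30.45 kips/bolt. φR_n = 0.75 × (2×20.119 + 2×30.45) = 75.9 kips.
Block shear: shear path 2×[1.625+1×3.375] = 2×5 in, A_gv = 2.5, A_nv = 2×(5 − 1.5×1)×0.25 = 1.75 in²; tension across gage: (3.25 − 1×1)×0.25 = 0.5625 in². R_n = min(0.6×58×1.75, 0.6×36×2.5) + 1.0×58×0.5625 = min(60.9, 54) + 32.625 = 86.625 kips. φR_n = 0.75 × 86.625 = 65.0 kips.
Tension rupture (net): A_n = (9.5625 − 2×1)×0.25 = 1.8906 in² (U = 1.0, A_e = A_n). φR_n = 0.75 × 58 × 1.8906 = 82.2 kips.
Governing: min(122.7, 75.9, 65.0, 82.2) = 65.0 kips → block shear.

65.0 kips (block shear governs)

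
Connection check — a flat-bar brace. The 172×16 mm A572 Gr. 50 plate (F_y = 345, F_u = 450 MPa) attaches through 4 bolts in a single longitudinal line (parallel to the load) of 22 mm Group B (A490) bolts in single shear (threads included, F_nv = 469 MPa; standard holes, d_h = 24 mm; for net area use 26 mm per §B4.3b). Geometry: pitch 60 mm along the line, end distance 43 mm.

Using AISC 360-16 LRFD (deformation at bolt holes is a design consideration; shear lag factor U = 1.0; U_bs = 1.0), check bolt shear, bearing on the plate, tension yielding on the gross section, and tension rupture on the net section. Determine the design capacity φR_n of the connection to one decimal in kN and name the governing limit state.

Bolt shear: A_b = π(22)²/4 = 380.13 mm². φR_n = 0.75 × 469 × 380.13 × 4 × 1 = 534.8 kN.
Bearing (16 mm plate, F_u = 450 MPa): end bolts L_c = 43 − 24/2 = 31, R_n = min(1.2×31×16×450, 2.4×22×16×450) = 267.84 kN/bolt; interior L_c = 60 − 24 = 36, R_n = 311.04 kN/bolt. φR_n = 0.75 × (1×267.84 + 3×311.04) = 900.7 kN.
Tension yield (gross): A_g = 172×16 = 2752 mm². φR_n = 0.90 × 345 × 2752 = 854.5 kN.
Tension rupture (net): A_n = (172 − 1×26)×16 = 2336 mm² (U = 1.0, A_e = A_n). φR_n = 0.75 × 450 × 2336 = 788.4 kN.
Governing: min(534.8, 900.7, 854.5, 788.4) = 534.8 kN → bolt shear.

534.8 kN (bolt shear governs)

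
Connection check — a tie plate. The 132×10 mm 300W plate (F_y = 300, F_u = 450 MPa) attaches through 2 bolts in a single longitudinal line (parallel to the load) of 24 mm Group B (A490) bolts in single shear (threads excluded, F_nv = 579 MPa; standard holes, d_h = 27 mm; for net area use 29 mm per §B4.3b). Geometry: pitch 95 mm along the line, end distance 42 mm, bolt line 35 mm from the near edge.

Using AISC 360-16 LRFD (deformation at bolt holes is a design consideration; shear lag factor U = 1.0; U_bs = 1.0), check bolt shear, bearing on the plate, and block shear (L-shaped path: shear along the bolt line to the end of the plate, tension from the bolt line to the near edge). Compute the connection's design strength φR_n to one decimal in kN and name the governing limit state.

Bolt shear: A_b = π(24)²/4 = 452.39 mm². φR_n = 0.75 × 579 × 452.39 × 2 × 1 = 392.9 kN.
Bearing (10 mm plate, F_u = 450 MPa): end bolts L_c = 42 − 27/2 = 28.5, R_n = min(1.2×28.5×10×450, 2.4×24×10×450) = 153.9 kN/bolt; interior L_c = 95 − 27 = 68, R_n = 259.2 kN/bolt. φR_n = 0.75 × (1×153.9 + 1×259.2) = 309.8 kN.
Block shear: shear path 1×[42+1×95] = 1×137 mm, A_gv = 1370, A_nv = 1×(137 − 1.5×29)×10 = 935 mm²; tension to near edge: (35 − 0.5×29)×10 = 205 mm². R_n = min(0.6×450×935, 0.6×300×1370) + 1.0×450×205 = min(252.45, 246.6) + 92.25 = 338.85 kN. φR_n = 0.75 × 338.85 = 254.1 kN.
Governing: min(392.9, 309.8, 254.1) = 254.1 kN → block shear.

254.1 kN (block shear governs)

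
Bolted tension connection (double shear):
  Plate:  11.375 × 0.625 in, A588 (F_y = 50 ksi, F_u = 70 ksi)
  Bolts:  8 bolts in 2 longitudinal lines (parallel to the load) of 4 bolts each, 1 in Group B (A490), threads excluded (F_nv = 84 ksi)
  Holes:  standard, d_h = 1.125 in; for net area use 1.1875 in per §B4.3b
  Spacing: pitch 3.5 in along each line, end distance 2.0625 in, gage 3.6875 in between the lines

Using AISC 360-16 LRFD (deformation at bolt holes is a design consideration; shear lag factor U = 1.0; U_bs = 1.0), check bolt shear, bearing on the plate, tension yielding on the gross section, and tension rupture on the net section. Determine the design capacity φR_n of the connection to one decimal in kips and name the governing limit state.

Bolt shear: A_b = π(1)²/4 = 0.7854 in². φR_n = 0.75 × 84 × 0.7854 × 8 × 2 = 791.7 kips.
Bearing (0.625 in plate, F_u = 70 ksi): end bolts L_c = 2.0625 − 1.125/2 = 1.5, R_n = min(1.2×1.5×0.625×70, 2.4×1×0.625×70) = 78.75 kips/bolt; interior L_c = 3.5 − 1.125 = 2.375, R_n = 105 kips/bolt. φR_n = 0.75 × (2×78.75 + 6×105) = 590.6 kips.
Tension yield (gross): A_g = 11.375×0.625 = 7.1094 in². φR_n = 0.90 × 50 × 7.1094 = 319.9 kips.
Tension rupture (net): A_n = (11.375 − 2×1.1875)×0.625 = 5.625 in² (U = 1.0, A_e = A_n). φR_n = 0.75 × 70 × 5.625 = 295.3 kips.
Governing: min(791.7, 590.6, 319.9, 295.3) = 295.3 kips → net-section rupture.

295.3 kips (net-section rupture governs)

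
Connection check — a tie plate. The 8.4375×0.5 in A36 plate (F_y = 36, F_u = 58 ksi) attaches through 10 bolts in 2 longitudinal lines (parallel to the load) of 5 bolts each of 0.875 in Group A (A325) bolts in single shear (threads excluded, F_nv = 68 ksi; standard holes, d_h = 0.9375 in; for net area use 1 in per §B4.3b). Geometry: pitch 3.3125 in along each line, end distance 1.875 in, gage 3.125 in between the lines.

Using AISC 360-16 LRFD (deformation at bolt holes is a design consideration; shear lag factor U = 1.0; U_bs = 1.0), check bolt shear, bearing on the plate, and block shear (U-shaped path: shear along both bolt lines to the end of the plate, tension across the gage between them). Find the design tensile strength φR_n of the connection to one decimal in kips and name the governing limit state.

Bolt shear: A_b = π(0.875)²/4 = 0.60132 in². φR_n = 0.75 × 68 × 0.60132 × 10 × 1 = 306.7 kips.
Bearing (0.5 in plate, F_u = 58 ksi): end bolts L_c = 1.875 − 0.9375/2 = 1.40625, R_n = min(1.2×1.40625×0.5×58, 2.4×0.875×0.5×58) = 48.938 kips/bolt; interior L_c = 3.3125 − 0.9375 = 2.375, R_n = 60.9 kips/bolt. φR_n = 0.75 × (2×48.938 + 8×60.9) = 438.8 kips.
Block shear: shear path 2×[1.875+4×3.3125] = 2×15.125 in, A_gv = 15.125, A_nv = 2×(15.125 − 4.5×1)×0.5 = 10.625 in²; tension across gage: (3.125 − 1×1)×0.5 = 1.0625 in². R_n = min(0.6×58×10.625, 0.6×36×15.125) + 1.0×58×1.0625 = min(369.75, 326.7) + 61.625 = 388.33 kips. φR_n = 0.75 × 388.33 = 291.2 kips.
Governing: min(306.7, 438.8, 291.2) = 291.2 kips → block shear.

291.2 kips (block shear governs)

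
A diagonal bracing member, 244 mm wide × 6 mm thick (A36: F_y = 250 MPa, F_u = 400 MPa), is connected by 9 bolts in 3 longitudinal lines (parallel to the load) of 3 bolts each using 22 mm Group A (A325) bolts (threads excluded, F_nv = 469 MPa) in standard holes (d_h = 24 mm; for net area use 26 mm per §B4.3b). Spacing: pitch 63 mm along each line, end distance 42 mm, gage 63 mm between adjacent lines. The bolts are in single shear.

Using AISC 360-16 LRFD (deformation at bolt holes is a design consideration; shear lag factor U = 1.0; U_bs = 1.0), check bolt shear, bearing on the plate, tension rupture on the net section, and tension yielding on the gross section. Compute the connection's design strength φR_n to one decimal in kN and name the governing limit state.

Bolt shear: A_b = π(22)²/4 = 380.13 mm². φR_n = 0.75 × 469 × 380.13 × 9 × 1 = 1203.4 kN.
Bearing (6 mm plate, F_u = 400 MPa): end bolts L_c = 42 − 24/2 = 30, R_n = min(1.2×30×6×400, 2.4×22×6×400) = 86.4 kN/bolt; interior L_c = 63 − 24 = 39, R_n = 112.32 kN/bolt. φR_n = 0.75 × (3×86.4 + 6×112.32) = 699.8 kN.
Tension rupture (net): A_n = (244 − 3×26)×6 = 996 mm² (U = 1.0, A_e = A_n). φR_n = 0.75 × 400 × 996 = 298.8 kN.
Tension yield (gross): A_g = 244×6 = 1464 mm². φR_n = 0.90 × 250 × 1464 = 329.4 kN.
Governing: min(1203.4, 699.8, 298.8, 329.4) = 298.8 kN → net-section rupture.

298.8 kN (net-section rupture governs)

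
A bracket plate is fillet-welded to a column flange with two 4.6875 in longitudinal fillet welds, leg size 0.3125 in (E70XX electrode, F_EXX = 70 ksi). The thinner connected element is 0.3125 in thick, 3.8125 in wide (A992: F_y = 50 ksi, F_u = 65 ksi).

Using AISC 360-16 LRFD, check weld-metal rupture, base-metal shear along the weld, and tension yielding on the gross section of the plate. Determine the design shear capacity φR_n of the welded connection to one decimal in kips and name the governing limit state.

53.6 kips (gross-section yield governs)

Weld metal: throat = 0.707×0.3125 = 0.22094 in, L = 2×4.6875 = 9.375 in. φR_n = 0.75 × 0.6 × 70 × 0.22094 × 9.375 = 65.2 kips.
Base metal shear (0.3125 in plate): yield φR_n = 1.0×0.6×50×0.3125×9.375 = 87.9 kips; rupture φR_n = 0.75×0.6×65×0.3125×9.375 = 85.7 kips; take 85.7 kips (rupture).
Tension yield (gross): A_g = 3.8125×0.3125 = 1.1914 in². φR_n = 0.90 × 50 × 1.1914 = 53.6 kips.
Governing: min(65.2, 85.7, 53.6) = 53.6 kips → gross-section yield.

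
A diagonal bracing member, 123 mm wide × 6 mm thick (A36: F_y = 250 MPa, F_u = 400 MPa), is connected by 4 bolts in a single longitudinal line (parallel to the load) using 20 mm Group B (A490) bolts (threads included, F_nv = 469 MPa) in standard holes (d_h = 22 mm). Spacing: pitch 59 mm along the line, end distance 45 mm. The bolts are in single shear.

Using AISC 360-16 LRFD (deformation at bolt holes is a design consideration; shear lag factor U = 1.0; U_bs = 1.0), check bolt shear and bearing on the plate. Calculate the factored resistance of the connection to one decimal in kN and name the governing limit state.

313.2 kN (bearing governs)

Bolt shear: A_b = π(20)²/4 = 314.16 mm². φR_n = 0.75 × 469 × 314.16 × 4 × 1 = 442.0 kN.
Bearing (6 mm plate, F_u = 400 MPa): end bolts L_c = 45 − 22/2 = 34, R_n = min(1.2×34×6×400, 2.4×20×6×400) = 97.92 kN/bolt; interior L_c = 59 − 22 = 37, R_n = 106.56 kN/bolt. φR_n = 0.75 × (1×97.92 + 3×106.56) = 313.2 kN.
Governing: min(442.0, 313.2) = 313.2 kN → bearing.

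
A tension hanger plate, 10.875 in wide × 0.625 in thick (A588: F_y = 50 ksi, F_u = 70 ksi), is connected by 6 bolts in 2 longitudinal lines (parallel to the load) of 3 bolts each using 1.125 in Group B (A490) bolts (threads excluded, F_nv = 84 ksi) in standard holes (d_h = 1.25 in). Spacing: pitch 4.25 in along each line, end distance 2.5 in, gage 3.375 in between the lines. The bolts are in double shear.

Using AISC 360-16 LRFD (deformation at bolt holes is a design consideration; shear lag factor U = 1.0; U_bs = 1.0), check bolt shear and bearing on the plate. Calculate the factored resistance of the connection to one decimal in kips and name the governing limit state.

502.0 kips (bearing governs)

Bolt shear: A_b = π(1.125)²/4 = 0.99402 in². φR_n = 0.75 × 84 × 0.99402 × 6 × 2 = 751.5 kips.
Bearing (0.625 in plate, F_u = 70 ksi): end bolts L_c = 2.5 − 1.25/2 = 1.875, R_n = min(1.2×1.875×0.625×70, 2.4×1.125×0.625×70) = 98.438 kips/bolt; interior L_c = 4.25 − 1.25 = 3, R_n = 118.13 kips/bolt. φR_n = 0.75 × (2×98.438 + 4×118.13) = 502.0 kips.
Governing: min(751.5, 502.0) = 502.0 kips → bearing.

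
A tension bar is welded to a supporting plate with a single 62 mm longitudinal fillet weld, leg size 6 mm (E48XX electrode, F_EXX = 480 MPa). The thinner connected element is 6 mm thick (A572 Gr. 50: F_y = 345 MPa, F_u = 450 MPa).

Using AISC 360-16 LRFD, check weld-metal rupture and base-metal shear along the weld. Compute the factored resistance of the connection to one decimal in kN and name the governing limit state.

Weld metal: throat = 0.707×6 = 4.242 mm, L = 62 mm. φR_n = 0.75 × 0.6 × 480 × 4.242 × 62 = 56.8 kN.
Base metal shear (6 mm plate): yield φR_n = 1.0×0.6×345×6×62 = 77.0 kN; rupture φR_n = 0.75×0.6×450×6×62 = 75.3 kN; take 75.3 kN (rupture).
Governing: min(56.8, 75.3) = 56.8 kN → weld metal.

56.8 kN (weld metal governs)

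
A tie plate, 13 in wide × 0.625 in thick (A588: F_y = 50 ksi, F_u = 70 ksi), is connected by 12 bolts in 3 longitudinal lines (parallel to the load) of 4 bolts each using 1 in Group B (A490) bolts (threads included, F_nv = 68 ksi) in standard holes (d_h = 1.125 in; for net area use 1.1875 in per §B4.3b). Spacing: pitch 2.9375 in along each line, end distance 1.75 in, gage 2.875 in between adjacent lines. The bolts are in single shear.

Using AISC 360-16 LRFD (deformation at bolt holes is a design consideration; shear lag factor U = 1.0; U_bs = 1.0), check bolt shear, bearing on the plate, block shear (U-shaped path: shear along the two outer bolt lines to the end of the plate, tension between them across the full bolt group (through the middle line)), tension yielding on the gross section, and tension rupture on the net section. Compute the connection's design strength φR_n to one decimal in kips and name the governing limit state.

309.7 kips (net-section rupture governs)

Bolt shear: A_b = π(1)²/4 = 0.7854 in². φR_n = 0.75 × 68 × 0.7854 × 12 × 1 = 480.7 kips.
Bearing (0.625 in plate, F_u = 70 ksi): end bolts L_c = 1.75 − 1.125/2 = 1.1875, R_n = min(1.2×1.1875×0.625×70, 2.4×1×0.625×70) = 62.344 kips/bolt; interior L_c = 2.9375 − 1.125 = 1.8125, R_n = 95.156 kips/bolt. φR_n = 0.75 × (3×62.344 + 9×95.156) = 782.6 kips.
Block shear: shear path 2×[1.75+3×2.9375] = 2×10.5625 in, A_gv = 13.203, A_nv = 2×(10.5625 − 3.5×1.1875)×0.625 = 8.0078 in²; tension across gage: (5.75 − 2×1.1875)×0.625 = 2.1094 in². R_n = min(0.6×70×8.0078, 0.6×50×13.203) + 1.0×70×2.1094 = min(336.33, 396.09) + 147.66 = 483.99 kips. φR_n = 0.75 × 483.99 = 363.0 kips.
Tension yield (gross): A_g = 13×0.625 = 8.125 in². φR_n = 0.90 × 50 × 8.125 = 365.6 kips.
Tension rupture (net): A_n = (13 − 3×1.1875)×0.625 = 5.8984 in² (U = 1.0, A_e = A_n). φR_n = 0.75 × 70 × 5.8984 = 309.7 kips.
Governing: min(480.7, 782.6, 363.0, 365.6, 309.7) = 309.7 kips → net-section rupture.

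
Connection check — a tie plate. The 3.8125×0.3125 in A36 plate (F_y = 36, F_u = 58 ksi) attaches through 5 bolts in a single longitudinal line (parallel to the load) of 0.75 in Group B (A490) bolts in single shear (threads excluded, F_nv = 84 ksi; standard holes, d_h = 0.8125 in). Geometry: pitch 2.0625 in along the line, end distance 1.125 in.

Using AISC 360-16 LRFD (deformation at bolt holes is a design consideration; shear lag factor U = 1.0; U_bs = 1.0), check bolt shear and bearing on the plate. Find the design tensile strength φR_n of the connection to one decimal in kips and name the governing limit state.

Bolt shear: A_b = π(0.75)²/4 = 0.44179 in². φR_n = 0.75 × 84 × 0.44179 × 5 × 1 = 139.2 kips.
Bearing (0.3125 in plate, F_u = 58 ksi): end bolts L_c = 1.125 − 0.8125/2 = 0.71875, R_n = min(1.2×0.71875×0.3125×58, 2.4×0.75×0.3125×58) = 15.633 kips/bolt; interior L_c = 2.0625 − 0.8125 = 1.25, R_n = 27.188 kips/bolt. φR_n = 0.75 × (1×15.633 + 4×27.188) = 93.3 kips.
Governing: min(139.2, 93.3) = 93.3 kips → bearing.

93.3 kips (bearing governs)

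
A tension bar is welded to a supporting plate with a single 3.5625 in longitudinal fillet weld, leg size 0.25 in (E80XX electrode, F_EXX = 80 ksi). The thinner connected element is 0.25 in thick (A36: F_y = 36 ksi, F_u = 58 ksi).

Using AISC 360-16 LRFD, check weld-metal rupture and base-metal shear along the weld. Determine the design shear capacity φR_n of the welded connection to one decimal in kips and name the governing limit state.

19.2 kips (base-metal shear governs)

Weld metal: throat = 0.707×0.25 = 0.17675 in, L = 3.5625 in. φR_n = 0.75 × 0.6 × 80 × 0.17675 × 3.5625 = 22.7 kips.
Base metal shear (0.25 in plate): yield φR_n = 1.0×0.6×36×0.25×3.5625 = 19.2 kips; rupture φR_n = 0.75×0.6×58×0.25×3.5625 = 23.2 kips; take 19.2 kips (yield).
Governing: min(22.7, 19.2) = 19.2 kips → base-metal shear.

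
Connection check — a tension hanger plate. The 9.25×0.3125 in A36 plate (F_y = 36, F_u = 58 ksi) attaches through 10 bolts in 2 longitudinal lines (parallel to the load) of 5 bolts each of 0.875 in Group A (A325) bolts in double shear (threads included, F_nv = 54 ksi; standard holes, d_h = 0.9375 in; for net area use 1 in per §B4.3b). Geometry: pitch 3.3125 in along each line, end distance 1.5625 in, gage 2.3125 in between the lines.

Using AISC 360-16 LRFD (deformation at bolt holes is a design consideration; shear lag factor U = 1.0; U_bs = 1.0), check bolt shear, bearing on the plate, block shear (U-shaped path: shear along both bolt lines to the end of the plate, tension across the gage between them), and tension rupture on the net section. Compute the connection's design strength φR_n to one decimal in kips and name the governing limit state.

98.6 kips (net-section rupture governs)

Bolt shear: A_b = π(0.875)²/4 = 0.60132 in². φR_n = 0.75 × 54 × 0.60132 × 10 × 2 = 487.1 kips.
Bearing (0.3125 in plate, F_u = 58 ksi): end bolts L_c = 1.5625 − 0.9375/2 = 1.09375, R_n = min(1.2×1.09375×0.3125×58, 2.4×0.875×0.3125×58) = 23.789 kips/bolt; interior L_c = 3.3125 − 0.9375 = 2.375, R_n = 38.063 kips/bolt. φR_n = 0.75 × (2×23.789 + 8×38.063) = 264.1 kips.
Block shear: shear path 2×[1.5625+4×3.3125] = 2×14.8125 in, A_gv = 9.2578, A_nv = 2×(14.8125 − 4.5×1)×0.3125 = 6.4453 in²; tension across gage: (2.3125 − 1×1)×0.3125 = 0.41016 in². R_n = min(0.6×58×6.4453, 0.6×36×9.2578) + 1.0×58×0.41016 = min(224.3, 199.97) + 23.789 = 223.76 kips. φR_n = 0.75 × 223.76 = 167.8 kips.
Tension rupture (net): A_n = (9.25 − 2×1)×0.3125 = 2.2656 in² (U = 1.0, A_e = A_n). φR_n = 0.75 × 58 × 2.2656 = 98.6 kips.
Governing: min(487.1, 264.1, 167.8, 98.6) = 98.6 kips → net-section rupture.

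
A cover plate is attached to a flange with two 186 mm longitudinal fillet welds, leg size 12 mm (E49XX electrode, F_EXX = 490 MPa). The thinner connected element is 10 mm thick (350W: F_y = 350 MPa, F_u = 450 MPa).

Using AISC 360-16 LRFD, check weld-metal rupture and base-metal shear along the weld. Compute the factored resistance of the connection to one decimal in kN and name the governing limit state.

Weld metal: throat = 0.707×12 = 8.484 mm, L = 2×186 = 372 mm. φR_n = 0.75 × 0.6 × 490 × 8.484 × 372 = 695.9 kN.
Base metal shear (10 mm plate): yield φR_n = 1.0×0.6×350×10×372 = 781.2 kN; rupture φR_n = 0.75×0.6×450×10×372 = 753.3 kN; take 753.3 kN (rupture).
Governing: min(695.9, 753.3) = 695.9 kN → weld metal.

695.9 kN (weld metal governs)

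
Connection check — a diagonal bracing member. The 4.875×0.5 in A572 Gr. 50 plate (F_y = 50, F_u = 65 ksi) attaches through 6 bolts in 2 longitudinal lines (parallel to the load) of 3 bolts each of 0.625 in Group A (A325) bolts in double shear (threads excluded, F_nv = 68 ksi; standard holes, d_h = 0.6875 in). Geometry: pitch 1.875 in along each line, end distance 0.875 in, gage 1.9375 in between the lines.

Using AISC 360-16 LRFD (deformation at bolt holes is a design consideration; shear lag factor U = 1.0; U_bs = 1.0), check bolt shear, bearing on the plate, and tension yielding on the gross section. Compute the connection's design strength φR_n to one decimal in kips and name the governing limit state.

109.7 kips (gross-section yield governs)

Bolt shear: A_b = π(0.625)²/4 = 0.3068 in². φR_n = 0.75 × 68 × 0.3068 × 6 × 2 = 187.8 kips.
Bearing (0.5 in plate, F_u = 65 ksi): end bolts L_c = 0.875 − 0.6875/2 = 0.53125, R_n = min(1.2×0.53125×0.5×65, 2.4×0.625×0.5×65) = 20.719 kips/bolt; interior L_c = 1.875 − 0.6875 = 1.1875, R_n = 46.313 kips/bolt. φR_n = 0.75 × (2×20.719 + 4×46.313) = 170.0 kips.
Tension yield (gross): A_g = 4.875×0.5 = 2.4375 in². φR_n = 0.90 × 50 × 2.4375 = 109.7 kips.
Governing: min(187.8, 170.0, 109.7) = 109.7 kips → gross-section yield.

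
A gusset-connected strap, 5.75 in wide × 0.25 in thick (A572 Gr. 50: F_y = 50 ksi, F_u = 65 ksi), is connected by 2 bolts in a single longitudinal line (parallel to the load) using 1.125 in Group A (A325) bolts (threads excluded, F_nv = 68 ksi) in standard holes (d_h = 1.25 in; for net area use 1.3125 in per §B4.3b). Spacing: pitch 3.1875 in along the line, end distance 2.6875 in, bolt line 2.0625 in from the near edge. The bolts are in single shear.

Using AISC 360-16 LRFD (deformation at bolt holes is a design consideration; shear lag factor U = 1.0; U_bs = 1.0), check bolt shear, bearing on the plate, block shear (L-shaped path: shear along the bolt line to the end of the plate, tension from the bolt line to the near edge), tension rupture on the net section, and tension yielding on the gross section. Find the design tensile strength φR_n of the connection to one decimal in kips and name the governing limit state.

Bolt shear: A_b = π(1.125)²/4 = 0.99402 in². φR_n = 0.75 × 68 × 0.99402 × 2 × 1 = 101.4 kips.
Bearing (0.25 in plate, F_u = 65 ksi): end bolts L_c = 2.6875 − 1.25/2 = 2.0625, R_n = min(1.2×2.0625×0.25×65, 2.4×1.125×0.25×65) = 40.219 kips/bolt; interior L_c = 3.1875 − 1.25 = 1.9375, R_n = 37.781 kips/bolt. φR_n = 0.75 × (1×40.219 + 1×37.781) = 58.5 kips.
Block shear: shear path 1×[2.6875+1×3.1875] = 1×5.875 in, A_gv = 1.4688, A_nv = 1×(5.875 − 1.5×1.3125)×0.25 = 0.97656 in²; tension to near edge: (2.0625 − 0.5×1.3125)×0.25 = 0.35156 in². R_n = min(0.6×65×0.97656, 0.6×50×1.4688) + 1.0×65×0.35156 = min(38.086, 44.064) + 22.851 = 60.937 kips. φR_n = 0.75 × 60.937 = 45.7 kips.
Tension rupture (net): A_n = (5.75 − 1×1.3125)×0.25 = 1.1094 in² (U = 1.0, A_e = A_n). φR_n = 0.75 × 65 × 1.1094 = 54.1 kips.
Tension yield (gross): A_g = 5.75×0.25 = 1.4375 in². φR_n = 0.90 × 50 × 1.4375 = 64.7 kips.
Governing: min(101.4, 58.5, 45.7, 54.1, 64.7) = 45.7 kips → block shear.

45.7 kips (block shear governs)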